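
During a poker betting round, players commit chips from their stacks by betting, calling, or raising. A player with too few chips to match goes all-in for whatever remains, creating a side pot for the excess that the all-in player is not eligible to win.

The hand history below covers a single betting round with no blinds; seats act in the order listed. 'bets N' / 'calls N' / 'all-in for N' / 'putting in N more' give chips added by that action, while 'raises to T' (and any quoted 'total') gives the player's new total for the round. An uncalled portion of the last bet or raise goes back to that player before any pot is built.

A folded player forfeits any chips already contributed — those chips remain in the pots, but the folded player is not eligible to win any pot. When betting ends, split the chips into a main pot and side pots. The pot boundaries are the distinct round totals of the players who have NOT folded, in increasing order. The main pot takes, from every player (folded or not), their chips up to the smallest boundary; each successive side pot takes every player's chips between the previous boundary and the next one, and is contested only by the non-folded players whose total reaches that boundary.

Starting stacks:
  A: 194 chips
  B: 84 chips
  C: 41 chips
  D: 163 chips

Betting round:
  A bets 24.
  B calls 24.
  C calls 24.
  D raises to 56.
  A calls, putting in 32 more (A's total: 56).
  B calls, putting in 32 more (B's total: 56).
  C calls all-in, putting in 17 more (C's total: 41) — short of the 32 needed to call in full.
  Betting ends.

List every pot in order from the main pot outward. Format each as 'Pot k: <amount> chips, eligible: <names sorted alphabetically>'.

Pot 1: 164 chips, eligible: A, B, C, D
Pot 2: 45 chips, eligible: A, B, D

Derivation:
Contributions: A=56, B=56, C=41, D=56
Pot levels (distinct totals of non-folded players): 41, 56
Layer 1-41: 41 each from A, B, C, D = 41*4 = 164 chips; eligible A, B, C, D
Layer 42-56: 15 each from A, B, D = 15*3 = 45 chips; eligible A, B, D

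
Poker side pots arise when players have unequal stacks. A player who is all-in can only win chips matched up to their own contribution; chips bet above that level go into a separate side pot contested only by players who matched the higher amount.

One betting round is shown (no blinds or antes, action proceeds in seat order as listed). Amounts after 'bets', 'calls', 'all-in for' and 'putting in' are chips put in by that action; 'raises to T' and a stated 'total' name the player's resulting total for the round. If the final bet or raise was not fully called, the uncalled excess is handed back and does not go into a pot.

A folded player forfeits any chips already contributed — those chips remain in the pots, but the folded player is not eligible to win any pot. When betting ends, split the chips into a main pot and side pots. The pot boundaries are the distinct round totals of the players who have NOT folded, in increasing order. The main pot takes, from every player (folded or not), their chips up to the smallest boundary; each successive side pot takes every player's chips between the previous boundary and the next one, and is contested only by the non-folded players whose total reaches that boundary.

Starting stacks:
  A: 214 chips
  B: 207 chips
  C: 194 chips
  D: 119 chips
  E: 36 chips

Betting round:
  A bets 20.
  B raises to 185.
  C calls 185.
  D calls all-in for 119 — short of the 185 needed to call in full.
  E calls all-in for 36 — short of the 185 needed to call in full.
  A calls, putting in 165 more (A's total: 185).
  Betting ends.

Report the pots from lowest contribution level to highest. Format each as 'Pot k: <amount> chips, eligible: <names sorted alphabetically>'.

Pot 1: 180 chips, eligible: A, B, C, D, E
Pot 2: 332 chips, eligible: A, B, C, D
Pot 3: 198 chips, eligible: A, B, C

Derivation:
Contributions: A=185, B=185, C=185, D=119, E=36
Pot levels (distinct totals of non-folded players): 36, 119, 185
Layer 1-36: 36 each from A, B, C, D, E = 36*5 = 180 chips; eligible A, B, C, D, E
Layer 37-119: 83 each from A, B, C, D = 83*4 = 332 chips; eligible A, B, C, D
Layer 120-185: 66 each from A, B, C = 66*3 = 198 chips; eligible A, B, C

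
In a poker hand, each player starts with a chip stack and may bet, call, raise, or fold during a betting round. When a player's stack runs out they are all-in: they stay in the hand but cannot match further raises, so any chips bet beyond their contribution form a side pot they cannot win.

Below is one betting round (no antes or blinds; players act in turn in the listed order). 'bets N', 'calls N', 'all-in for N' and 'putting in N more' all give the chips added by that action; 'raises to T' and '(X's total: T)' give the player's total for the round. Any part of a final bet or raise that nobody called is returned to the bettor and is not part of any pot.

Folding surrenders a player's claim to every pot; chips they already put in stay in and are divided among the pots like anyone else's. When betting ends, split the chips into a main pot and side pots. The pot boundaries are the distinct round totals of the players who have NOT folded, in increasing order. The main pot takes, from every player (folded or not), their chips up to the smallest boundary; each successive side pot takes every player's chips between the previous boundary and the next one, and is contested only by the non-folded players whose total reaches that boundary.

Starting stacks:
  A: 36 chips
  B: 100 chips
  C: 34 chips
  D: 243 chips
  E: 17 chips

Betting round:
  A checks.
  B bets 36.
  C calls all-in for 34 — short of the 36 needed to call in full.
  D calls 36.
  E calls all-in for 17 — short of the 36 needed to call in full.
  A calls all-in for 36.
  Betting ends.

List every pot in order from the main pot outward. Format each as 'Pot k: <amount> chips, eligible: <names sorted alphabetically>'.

Contributions: A=36, B=36, C=34, D=36, E=17
Pot levels (distinct totals of non-folded players): 17, 34, 36
Layer 1-17: 17 each from A, B, C, D, E = 17*5 = 85 chips; eligible A, B, C, D, E
Layer 18-34: 17 each from A, B, C, D = 17*4 = 68 chips; eligible A, B, C, D
Layer 35-36: 2 each from A, B, D = 2*3 = 6 chips; eligible A, B, D

Pot 1: 85 chips, eligible: A, B, C, D, E
Pot 2: 68 chips, eligible: A, B, C, D
Pot 3: 6 chips, eligible: A, B, D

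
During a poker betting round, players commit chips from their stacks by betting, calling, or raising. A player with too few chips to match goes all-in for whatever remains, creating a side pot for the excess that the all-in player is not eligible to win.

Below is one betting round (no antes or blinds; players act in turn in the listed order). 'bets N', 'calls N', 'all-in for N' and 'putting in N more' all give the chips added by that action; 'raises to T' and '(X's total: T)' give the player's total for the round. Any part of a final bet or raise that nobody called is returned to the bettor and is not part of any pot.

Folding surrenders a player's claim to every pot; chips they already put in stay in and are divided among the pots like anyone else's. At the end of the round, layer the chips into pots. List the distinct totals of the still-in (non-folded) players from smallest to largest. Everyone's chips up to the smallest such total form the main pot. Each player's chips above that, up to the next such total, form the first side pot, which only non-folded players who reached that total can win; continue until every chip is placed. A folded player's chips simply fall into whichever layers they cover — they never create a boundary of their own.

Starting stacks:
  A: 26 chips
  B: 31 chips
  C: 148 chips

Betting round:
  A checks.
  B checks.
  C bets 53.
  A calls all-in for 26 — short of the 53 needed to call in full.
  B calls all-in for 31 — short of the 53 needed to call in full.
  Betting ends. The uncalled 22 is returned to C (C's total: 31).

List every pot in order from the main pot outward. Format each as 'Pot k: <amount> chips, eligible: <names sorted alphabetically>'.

Contributions (after 22 returned to C): A=26, B=31, C=31
Pot levels (distinct totals of non-folded players): 26, 31
Layer 1-26: 26 each from A, B, C = 26*3 = 78 chips; eligible A, B, C
Layer 27-31: 5 each from B, C = 5*2 = 10 chips; eligible B, C

Pot 1: 78 chips, eligible: A, B, C
Pot 2: 10 chips, eligible: B, C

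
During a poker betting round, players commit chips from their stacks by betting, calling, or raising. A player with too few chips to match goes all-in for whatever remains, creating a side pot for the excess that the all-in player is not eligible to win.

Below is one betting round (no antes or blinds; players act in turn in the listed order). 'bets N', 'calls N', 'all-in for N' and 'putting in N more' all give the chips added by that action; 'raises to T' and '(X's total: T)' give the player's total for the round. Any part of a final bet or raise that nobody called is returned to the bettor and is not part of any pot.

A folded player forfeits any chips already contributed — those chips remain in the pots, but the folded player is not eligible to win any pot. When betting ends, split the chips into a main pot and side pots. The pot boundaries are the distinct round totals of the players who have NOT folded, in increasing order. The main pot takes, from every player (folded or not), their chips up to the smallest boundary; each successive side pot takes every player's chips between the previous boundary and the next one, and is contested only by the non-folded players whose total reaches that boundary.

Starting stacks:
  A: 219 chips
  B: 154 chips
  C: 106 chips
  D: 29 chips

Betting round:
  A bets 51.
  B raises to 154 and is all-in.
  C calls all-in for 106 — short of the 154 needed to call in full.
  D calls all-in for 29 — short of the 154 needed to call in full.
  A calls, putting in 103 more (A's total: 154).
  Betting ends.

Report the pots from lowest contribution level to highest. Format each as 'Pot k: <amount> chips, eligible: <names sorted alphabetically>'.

Contributions: A=154, B=154, C=106, D=29
Pot levels (distinct totals of non-folded players): 29, 106, 154
Layer 1-29: 29 each from A, B, C, D = 29*4 = 116 chips; eligible A, B, C, D
Layer 30-106: 77 each from A, B, C = 77*3 = 231 chips; eligible A, B, C
Layer 107-154: 48 each from A, B = 48*2 = 96 chips; eligible A, B

Pot 1: 116 chips, eligible: A, B, C, D
Pot 2: 231 chips, eligible: A, B, C
Pot 3: 96 chips, eligible: A, B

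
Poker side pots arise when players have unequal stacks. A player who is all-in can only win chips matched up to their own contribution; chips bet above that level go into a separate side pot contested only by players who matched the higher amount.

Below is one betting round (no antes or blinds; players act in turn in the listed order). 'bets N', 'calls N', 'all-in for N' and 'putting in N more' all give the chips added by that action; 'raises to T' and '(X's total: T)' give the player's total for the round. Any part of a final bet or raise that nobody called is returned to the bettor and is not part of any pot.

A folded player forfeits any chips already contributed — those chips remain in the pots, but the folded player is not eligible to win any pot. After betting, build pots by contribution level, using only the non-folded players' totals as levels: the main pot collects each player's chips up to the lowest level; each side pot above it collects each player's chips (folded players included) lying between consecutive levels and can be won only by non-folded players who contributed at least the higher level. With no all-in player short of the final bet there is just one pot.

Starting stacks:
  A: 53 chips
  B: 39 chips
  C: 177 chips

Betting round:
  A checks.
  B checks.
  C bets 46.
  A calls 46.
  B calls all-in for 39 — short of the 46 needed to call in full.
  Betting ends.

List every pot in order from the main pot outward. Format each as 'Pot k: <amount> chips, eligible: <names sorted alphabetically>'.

Contributions: A=46, B=39, C=46
Pot levels (distinct totals of non-folded players): 39, 46
Layer 1-39: 39 each from A, B, C = 39*3 = 117 chips; eligible A, B, C
Layer 40-46: 7 each from A, C = 7*2 = 14 chips; eligible A, C

Pot 1: 117 chips, eligible: A, B, C
Pot 2: 14 chips, eligible: A, C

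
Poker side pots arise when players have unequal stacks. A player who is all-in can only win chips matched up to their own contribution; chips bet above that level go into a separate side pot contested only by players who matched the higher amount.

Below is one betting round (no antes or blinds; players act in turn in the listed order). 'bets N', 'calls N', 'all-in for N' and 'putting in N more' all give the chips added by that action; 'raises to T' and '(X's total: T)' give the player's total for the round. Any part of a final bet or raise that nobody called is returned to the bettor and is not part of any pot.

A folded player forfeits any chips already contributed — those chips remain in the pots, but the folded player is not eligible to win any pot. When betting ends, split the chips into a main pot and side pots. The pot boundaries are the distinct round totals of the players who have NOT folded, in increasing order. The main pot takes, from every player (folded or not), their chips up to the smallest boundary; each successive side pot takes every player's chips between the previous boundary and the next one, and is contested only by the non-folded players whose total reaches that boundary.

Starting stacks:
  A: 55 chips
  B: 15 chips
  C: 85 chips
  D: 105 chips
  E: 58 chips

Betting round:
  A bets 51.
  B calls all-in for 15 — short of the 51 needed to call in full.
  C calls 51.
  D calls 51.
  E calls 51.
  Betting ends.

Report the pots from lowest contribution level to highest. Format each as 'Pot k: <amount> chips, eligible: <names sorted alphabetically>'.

Contributions: A=51, B=15, C=51, D=51, E=51
Pot levels (distinct totals of non-folded players): 15, 51
Layer 1-15: 15 each from A, B, C, D, E = 15*5 = 75 chips; eligible A, B, C, D, E
Layer 16-51: 36 each from A, C, D, E = 36*4 = 144 chips; eligible A, C, D, E

Pot 1: 75 chips, eligible: A, B, C, D, E
Pot 2: 144 chips, eligible: A, C, D, E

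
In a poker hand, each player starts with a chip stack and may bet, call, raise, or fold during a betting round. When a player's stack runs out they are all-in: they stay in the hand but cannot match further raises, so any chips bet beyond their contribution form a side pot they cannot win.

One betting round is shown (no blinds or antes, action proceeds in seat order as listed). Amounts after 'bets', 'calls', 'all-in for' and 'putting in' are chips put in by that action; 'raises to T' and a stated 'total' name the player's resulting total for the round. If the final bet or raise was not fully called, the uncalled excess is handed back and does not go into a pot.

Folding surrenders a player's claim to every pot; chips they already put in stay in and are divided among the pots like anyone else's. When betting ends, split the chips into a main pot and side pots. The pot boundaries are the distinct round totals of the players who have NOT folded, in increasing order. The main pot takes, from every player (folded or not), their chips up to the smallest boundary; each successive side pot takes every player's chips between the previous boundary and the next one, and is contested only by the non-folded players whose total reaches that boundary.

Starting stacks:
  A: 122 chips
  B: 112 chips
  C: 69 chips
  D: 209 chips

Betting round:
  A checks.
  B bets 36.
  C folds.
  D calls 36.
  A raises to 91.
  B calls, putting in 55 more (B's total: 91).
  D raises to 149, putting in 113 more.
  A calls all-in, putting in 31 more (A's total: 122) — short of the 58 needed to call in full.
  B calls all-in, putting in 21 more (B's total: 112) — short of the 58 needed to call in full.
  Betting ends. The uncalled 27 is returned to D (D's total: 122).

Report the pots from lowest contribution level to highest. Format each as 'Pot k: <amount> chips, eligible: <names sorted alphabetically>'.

Contributions (after 27 returned to D): A=122, B=112, D=122
Folded: C
Pot levels (distinct totals of non-folded players): 112, 122
Layer 1-112: 112 each from A, B, D = 112*3 = 336 chips; eligible A, B, D
Layer 113-122: 10 each from A, D = 10*2 = 20 chips; eligible A, D

Pot 1: 336 chips, eligible: A, B, D
Pot 2: 20 chips, eligible: A, D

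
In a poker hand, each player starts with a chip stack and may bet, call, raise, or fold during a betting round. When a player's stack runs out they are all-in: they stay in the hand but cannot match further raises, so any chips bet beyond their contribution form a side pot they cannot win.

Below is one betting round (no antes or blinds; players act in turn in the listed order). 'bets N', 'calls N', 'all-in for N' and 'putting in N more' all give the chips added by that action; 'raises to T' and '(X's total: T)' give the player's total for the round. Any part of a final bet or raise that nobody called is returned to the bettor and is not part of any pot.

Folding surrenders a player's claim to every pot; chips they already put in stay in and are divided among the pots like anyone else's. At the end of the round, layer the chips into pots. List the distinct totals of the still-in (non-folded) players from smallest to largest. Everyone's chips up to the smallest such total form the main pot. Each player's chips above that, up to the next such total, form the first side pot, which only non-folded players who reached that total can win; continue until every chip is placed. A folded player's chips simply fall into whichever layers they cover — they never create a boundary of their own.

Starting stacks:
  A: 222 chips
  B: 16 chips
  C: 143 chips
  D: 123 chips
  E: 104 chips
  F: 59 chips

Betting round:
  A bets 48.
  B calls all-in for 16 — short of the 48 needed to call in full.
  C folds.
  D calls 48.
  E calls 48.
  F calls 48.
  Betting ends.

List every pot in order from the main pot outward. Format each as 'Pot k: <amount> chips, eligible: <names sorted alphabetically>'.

Pot 1: 80 chips, eligible: A, B, D, E, F
Pot 2: 128 chips, eligible: A, D, E, F

Derivation:
Contributions: A=48, B=16, D=48, E=48, F=48
Folded: C
Pot levels (distinct totals of non-folded players): 16, 48
Layer 1-16: 16 each from A, B, D, E, F = 16*5 = 80 chips; eligible A, B, D, E, F
Layer 17-48: 32 each from A, D, E, F = 32*4 = 128 chips; eligible A, D, E, F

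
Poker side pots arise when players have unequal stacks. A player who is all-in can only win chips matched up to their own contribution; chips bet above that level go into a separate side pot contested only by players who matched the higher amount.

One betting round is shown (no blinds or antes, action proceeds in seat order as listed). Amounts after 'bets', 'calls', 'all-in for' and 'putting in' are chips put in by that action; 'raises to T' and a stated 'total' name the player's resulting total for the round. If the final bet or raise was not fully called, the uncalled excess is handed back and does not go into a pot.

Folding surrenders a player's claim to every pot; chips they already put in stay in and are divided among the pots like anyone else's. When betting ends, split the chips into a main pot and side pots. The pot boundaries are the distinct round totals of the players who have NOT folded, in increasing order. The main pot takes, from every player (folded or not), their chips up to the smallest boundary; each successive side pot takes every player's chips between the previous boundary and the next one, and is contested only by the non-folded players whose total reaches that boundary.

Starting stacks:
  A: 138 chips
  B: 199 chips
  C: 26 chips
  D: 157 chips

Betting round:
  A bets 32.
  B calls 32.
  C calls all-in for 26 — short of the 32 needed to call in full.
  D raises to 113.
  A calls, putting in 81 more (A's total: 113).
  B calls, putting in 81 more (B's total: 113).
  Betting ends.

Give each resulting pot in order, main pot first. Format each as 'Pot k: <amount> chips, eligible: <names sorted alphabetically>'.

Contributions: A=113, B=113, C=26, D=113
Pot levels (distinct totals of non-folded players): 26, 113
Layer 1-26: 26 each from A, B, C, D = 26*4 = 104 chips; eligible A, B, C, D
Layer 27-113: 87 each from A, B, D = 87*3 = 261 chips; eligible A, B, D

Pot 1: 104 chips, eligible: A, B, C, D
Pot 2: 261 chips, eligible: A, B, D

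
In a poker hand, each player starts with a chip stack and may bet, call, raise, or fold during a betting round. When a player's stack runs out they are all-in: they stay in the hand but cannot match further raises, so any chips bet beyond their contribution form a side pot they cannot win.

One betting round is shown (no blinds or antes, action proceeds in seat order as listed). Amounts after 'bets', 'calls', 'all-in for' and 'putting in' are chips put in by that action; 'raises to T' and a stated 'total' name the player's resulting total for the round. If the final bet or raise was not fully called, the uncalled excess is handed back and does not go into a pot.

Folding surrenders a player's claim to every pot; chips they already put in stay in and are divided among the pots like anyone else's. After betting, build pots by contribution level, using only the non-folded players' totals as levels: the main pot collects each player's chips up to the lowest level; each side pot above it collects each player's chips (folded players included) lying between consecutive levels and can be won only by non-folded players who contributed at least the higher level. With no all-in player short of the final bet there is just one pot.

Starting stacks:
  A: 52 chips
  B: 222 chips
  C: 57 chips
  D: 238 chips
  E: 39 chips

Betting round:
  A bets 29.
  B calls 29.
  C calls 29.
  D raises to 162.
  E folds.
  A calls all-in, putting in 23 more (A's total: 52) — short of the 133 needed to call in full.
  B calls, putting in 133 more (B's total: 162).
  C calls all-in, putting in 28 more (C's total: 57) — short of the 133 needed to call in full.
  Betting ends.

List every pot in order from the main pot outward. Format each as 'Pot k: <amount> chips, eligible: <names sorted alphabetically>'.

Contributions: A=52, B=162, C=57, D=162
Folded: E
Pot levels (distinct totals of non-folded players): 52, 57, 162
Layer 1-52: 52 each from A, B, C, D = 52*4 = 208 chips; eligible A, B, C, D
Layer 53-57: 5 each from B, C, D = 5*3 = 15 chips; eligible B, C, D
Layer 58-162: 105 each from B, D = 105*2 = 210 chips; eligible B, D

Pot 1: 208 chips, eligible: A, B, C, D
Pot 2: 15 chips, eligible: B, C, D
Pot 3: 210 chips, eligible: B, D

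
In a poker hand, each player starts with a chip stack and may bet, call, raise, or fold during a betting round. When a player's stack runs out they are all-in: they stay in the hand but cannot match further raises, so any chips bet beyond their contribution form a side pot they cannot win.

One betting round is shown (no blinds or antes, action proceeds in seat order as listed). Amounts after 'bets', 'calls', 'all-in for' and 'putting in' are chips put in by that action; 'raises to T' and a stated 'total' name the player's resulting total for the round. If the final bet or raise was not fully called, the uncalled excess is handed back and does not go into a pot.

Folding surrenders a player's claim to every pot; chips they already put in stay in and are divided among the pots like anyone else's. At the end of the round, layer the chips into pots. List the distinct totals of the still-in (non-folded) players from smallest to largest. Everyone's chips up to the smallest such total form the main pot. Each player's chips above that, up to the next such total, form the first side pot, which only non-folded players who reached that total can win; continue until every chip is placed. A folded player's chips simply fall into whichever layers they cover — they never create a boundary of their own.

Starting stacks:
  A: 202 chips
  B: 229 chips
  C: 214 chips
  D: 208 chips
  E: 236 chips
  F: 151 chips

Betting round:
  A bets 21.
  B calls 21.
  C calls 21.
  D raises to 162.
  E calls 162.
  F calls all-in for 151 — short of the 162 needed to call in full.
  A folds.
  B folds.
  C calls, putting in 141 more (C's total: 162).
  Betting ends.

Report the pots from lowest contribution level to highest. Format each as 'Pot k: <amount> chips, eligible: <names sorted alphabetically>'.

Pot 1: 646 chips, eligible: C, D, E, F
Pot 2: 33 chips, eligible: C, D, E

Derivation:
Contributions: A=21, B=21, C=162, D=162, E=162, F=151
Folded: A, B
Pot levels (distinct totals of non-folded players): 151, 162
Layer 1-151: A 21 + B 21 + C 151 + D 151 + E 151 + F 151 = 646 chips; eligible C, D, E, F
Layer 152-162: 11 each from C, D, E = 11*3 = 33 chips; eligible C, D, E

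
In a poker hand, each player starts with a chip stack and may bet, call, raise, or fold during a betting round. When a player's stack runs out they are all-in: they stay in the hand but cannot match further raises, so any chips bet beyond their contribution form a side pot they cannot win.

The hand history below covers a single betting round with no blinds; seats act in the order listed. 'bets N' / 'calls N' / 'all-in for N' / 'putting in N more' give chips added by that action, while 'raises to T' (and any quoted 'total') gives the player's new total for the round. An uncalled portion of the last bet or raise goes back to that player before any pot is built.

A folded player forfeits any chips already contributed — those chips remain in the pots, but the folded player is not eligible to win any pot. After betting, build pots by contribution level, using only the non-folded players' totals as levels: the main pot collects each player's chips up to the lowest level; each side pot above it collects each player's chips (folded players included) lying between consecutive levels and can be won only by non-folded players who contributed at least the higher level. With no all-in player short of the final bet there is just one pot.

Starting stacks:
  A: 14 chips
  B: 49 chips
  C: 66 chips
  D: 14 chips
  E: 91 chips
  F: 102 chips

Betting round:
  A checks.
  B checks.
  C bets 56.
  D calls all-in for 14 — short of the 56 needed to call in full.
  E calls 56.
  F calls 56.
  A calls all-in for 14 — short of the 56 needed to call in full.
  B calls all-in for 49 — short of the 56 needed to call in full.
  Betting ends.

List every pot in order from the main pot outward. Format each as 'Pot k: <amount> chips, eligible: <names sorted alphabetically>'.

Contributions: A=14, B=49, C=56, D=14, E=56, F=56
Pot levels (distinct totals of non-folded players): 14, 49, 56
Layer 1-14: 14 each from A, B, C, D, E, F = 14*6 = 84 chips; eligible A, B, C, D, E, F
Layer 15-49: 35 each from B, C, E, F = 35*4 = 140 chips; eligible B, C, E, F
Layer 50-56: 7 each from C, E, F = 7*3 = 21 chips; eligible C, E, F

Pot 1: 84 chips, eligible: A, B, C, D, E, F
Pot 2: 140 chips, eligible: B, C, E, F
Pot 3: 21 chips, eligible: C, E, F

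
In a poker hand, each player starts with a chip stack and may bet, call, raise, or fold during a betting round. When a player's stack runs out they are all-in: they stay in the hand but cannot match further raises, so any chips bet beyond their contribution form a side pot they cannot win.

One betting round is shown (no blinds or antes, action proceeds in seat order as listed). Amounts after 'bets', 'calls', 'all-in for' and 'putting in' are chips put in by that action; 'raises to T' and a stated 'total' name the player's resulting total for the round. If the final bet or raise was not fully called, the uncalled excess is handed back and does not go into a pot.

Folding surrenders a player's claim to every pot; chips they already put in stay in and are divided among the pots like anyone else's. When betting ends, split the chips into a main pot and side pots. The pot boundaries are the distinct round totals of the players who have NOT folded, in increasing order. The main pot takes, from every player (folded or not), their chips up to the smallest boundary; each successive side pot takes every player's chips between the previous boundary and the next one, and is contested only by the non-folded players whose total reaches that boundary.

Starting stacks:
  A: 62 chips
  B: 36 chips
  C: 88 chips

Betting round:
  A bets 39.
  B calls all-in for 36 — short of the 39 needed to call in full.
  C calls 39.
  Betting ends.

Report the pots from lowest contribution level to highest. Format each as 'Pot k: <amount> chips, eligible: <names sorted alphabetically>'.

Contributions: A=39, B=36, C=39
Pot levels (distinct totals of non-folded players): 36, 39
Layer 1-36: 36 each from A, B, C = 36*3 = 108 chips; eligible A, B, C
Layer 37-39: 3 each from A, C = 3*2 = 6 chips; eligible A, C

Pot 1: 108 chips, eligible: A, B, C
Pot 2: 6 chips, eligible: A, C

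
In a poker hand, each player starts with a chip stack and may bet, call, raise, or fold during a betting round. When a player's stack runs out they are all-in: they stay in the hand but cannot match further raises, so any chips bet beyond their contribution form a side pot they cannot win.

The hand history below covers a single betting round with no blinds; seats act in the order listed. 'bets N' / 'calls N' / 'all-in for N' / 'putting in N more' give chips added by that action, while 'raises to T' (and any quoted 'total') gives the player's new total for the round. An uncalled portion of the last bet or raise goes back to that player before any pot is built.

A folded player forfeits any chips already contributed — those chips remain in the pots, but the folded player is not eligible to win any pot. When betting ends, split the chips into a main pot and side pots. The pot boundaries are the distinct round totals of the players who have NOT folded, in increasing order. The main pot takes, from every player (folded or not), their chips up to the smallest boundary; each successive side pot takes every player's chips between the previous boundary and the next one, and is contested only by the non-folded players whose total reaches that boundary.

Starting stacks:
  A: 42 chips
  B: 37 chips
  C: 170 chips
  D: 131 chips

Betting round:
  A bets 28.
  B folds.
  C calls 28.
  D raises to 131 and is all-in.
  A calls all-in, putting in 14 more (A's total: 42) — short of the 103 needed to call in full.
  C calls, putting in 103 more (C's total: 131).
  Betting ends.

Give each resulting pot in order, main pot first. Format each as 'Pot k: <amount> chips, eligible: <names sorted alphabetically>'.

Contributions: A=42, C=131, D=131
Folded: B
Pot levels (distinct totals of non-folded players): 42, 131
Layer 1-42: 42 each from A, C, D = 42*3 = 126 chips; eligible A, C, D
Layer 43-131: 89 each from C, D = 89*2 = 178 chips; eligible C, D

Pot 1: 126 chips, eligible: A, C, D
Pot 2: 178 chips, eligible: C, D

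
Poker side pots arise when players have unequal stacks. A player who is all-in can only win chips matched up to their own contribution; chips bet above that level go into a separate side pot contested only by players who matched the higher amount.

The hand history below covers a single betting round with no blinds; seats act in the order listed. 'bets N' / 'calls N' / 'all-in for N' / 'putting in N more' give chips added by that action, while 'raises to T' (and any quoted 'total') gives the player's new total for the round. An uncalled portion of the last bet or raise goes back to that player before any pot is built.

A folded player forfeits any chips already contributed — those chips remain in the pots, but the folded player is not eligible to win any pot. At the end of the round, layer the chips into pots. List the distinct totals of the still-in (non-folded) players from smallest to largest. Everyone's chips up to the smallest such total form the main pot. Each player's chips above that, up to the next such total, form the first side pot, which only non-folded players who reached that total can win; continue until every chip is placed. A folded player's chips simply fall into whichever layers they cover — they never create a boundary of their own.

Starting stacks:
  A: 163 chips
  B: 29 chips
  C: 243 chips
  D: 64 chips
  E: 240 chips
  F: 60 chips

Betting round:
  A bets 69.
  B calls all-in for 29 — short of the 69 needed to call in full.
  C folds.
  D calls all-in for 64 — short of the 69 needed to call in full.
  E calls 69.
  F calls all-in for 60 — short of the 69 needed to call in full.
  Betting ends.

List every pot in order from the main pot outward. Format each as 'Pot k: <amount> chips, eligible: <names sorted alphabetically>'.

Pot 1: 145 chips, eligible: A, B, D, E, F
Pot 2: 124 chips, eligible: A, D, E, F
Pot 3: 12 chips, eligible: A, D, E
Pot 4: 10 chips, eligible: A, E

Derivation:
Contributions: A=69, B=29, D=64, E=69, F=60
Folded: C
Pot levels (distinct totals of non-folded players): 29, 60, 64, 69
Layer 1-29: 29 each from A, B, D, E, F = 29*5 = 145 chips; eligible A, B, D, E, F
Layer 30-60: 31 each from A, D, E, F = 31*4 = 124 chips; eligible A, D, E, F
Layer 61-64: 4 each from A, D, E = 4*3 = 12 chips; eligible A, D, E
Layer 65-69: 5 each from A, E = 5*2 = 10 chips; eligible A, E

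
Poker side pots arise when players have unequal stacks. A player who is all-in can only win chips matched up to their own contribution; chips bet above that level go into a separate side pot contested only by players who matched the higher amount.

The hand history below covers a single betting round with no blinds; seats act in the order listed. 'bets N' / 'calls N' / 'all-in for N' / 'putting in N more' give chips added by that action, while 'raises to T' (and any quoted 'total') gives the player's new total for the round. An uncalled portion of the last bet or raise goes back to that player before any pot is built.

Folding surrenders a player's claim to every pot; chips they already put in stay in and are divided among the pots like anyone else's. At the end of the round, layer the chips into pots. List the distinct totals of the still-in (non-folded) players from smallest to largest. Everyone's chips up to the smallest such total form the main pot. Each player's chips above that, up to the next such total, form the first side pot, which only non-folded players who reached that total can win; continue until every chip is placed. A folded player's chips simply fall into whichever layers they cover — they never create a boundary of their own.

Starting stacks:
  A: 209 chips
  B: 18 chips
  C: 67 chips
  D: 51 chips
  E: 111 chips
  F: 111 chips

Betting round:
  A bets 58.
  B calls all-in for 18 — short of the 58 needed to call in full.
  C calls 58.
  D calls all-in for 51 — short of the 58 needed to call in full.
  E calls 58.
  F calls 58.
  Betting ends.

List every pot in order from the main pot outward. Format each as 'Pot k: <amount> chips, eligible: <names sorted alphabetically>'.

Contributions: A=58, B=18, C=58, D=51, E=58, F=58
Pot levels (distinct totals of non-folded players): 18, 51, 58
Layer 1-18: 18 each from A, B, C, D, E, F = 18*6 = 108 chips; eligible A, B, C, D, E, F
Layer 19-51: 33 each from A, C, D, E, F = 33*5 = 165 chips; eligible A, C, D, E, F
Layer 52-58: 7 each from A, C, E, F = 7*4 = 28 chips; eligible A, C, E, F

Pot 1: 108 chips, eligible: A, B, C, D, E, F
Pot 2: 165 chips, eligible: A, C, D, E, F
Pot 3: 28 chips, eligible: A, C, E, F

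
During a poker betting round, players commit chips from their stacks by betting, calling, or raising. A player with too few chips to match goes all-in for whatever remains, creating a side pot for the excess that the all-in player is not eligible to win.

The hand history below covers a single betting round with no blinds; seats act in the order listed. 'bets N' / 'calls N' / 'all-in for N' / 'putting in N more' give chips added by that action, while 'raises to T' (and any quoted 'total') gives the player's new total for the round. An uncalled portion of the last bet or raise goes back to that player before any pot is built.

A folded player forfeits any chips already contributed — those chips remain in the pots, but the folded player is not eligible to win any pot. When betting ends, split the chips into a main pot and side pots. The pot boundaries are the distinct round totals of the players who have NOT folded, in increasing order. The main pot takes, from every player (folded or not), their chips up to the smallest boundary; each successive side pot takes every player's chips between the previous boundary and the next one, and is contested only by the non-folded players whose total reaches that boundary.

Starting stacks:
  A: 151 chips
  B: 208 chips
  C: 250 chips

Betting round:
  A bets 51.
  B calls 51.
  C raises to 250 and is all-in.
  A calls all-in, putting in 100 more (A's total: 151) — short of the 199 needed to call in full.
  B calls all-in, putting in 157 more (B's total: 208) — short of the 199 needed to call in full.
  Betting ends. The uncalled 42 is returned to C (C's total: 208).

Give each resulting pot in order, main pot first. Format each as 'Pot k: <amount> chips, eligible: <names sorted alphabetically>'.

Contributions (after 42 returned to C): A=151, B=208, C=208
Pot levels (distinct totals of non-folded players): 151, 208
Layer 1-151: 151 each from A, B, C = 151*3 = 453 chips; eligible A, B, C
Layer 152-208: 57 each from B, C = 57*2 = 114 chips; eligible B, C

Pot 1: 453 chips, eligible: A, B, C
Pot 2: 114 chips, eligible: B, C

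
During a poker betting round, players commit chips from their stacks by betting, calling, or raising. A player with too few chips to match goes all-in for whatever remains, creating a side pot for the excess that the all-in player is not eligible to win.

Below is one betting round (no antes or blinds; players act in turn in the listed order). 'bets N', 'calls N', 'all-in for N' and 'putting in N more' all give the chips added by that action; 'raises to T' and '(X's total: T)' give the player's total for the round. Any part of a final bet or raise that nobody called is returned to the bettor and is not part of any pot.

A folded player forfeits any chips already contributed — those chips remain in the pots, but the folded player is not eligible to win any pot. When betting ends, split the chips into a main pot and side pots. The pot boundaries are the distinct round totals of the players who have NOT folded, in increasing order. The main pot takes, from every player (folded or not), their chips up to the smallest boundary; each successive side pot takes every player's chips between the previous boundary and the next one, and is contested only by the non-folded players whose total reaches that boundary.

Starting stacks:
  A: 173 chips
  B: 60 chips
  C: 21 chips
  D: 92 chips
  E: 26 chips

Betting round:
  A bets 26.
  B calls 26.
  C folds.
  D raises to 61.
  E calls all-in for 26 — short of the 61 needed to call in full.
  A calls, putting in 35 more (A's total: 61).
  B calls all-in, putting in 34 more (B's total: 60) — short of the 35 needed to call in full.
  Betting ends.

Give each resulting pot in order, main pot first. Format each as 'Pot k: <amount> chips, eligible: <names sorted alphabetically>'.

Pot 1: 104 chips, eligible: A, B, D, E
Pot 2: 102 chips, eligible: A, B, D
Pot 3: 2 chips, eligible: A, D

Derivation:
Contributions: A=61, B=60, D=61, E=26
Folded: C
Pot levels (distinct totals of non-folded players): 26, 60, 61
Layer 1-26: 26 each from A, B, D, E = 26*4 = 104 chips; eligible A, B, D, E
Layer 27-60: 34 each from A, B, D = 34*3 = 102 chips; eligible A, B, D
Layer 61-61: 1 each from A, D = 1*2 = 2 chips; eligible A, D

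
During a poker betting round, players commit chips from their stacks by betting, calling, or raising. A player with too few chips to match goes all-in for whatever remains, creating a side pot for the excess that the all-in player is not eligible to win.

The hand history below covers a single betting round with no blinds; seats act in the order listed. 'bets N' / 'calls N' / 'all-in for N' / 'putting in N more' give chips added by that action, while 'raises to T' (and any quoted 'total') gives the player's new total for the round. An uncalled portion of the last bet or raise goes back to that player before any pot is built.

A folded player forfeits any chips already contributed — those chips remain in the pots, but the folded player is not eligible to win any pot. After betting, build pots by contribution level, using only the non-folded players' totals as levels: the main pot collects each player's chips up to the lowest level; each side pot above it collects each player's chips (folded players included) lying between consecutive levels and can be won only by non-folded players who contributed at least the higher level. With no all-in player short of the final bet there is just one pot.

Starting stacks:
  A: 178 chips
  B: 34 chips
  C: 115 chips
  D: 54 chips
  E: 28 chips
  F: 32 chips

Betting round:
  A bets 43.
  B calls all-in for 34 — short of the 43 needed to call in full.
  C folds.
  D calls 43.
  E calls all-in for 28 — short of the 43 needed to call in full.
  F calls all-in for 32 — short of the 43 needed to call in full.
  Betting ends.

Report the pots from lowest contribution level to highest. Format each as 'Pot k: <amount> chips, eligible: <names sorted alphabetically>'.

Pot 1: 140 chips, eligible: A, B, D, E, F
Pot 2: 16 chips, eligible: A, B, D, F
Pot 3: 6 chips, eligible: A, B, D
Pot 4: 18 chips, eligible: A, D

Derivation:
Contributions: A=43, B=34, D=43, E=28, F=32
Folded: C
Pot levels (distinct totals of non-folded players): 28, 32, 34, 43
Layer 1-28: 28 each from A, B, D, E, F = 28*5 = 140 chips; eligible A, B, D, E, F
Layer 29-32: 4 each from A, B, D, F = 4*4 = 16 chips; eligible A, B, D, F
Layer 33-34: 2 each from A, B, D = 2*3 = 6 chips; eligible A, B, D
Layer 35-43: 9 each from A, D = 9*2 = 18 chips; eligible A, D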